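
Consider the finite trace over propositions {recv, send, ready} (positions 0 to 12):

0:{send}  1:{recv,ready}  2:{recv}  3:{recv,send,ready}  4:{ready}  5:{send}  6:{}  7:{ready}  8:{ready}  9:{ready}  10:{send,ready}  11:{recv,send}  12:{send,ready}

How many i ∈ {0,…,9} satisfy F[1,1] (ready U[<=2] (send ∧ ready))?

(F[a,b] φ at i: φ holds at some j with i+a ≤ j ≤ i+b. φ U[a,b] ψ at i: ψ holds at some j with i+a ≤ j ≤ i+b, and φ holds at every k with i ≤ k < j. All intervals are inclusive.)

4

Evaluate at each i in [0,9]:
  i=0: ✗ (none in [1,1])
  i=1: ✗ (none in [2,2])
  i=2: ✓ (witness j=3)
  i=3: ✗ (none in [4,4])
  i=4: ✗ (none in [5,5])
  i=5: ✗ (none in [6,6])
  i=6: ✗ (none in [7,7])
  i=7: ✓ (witness j=8)
  i=8: ✓ (witness j=9)
  i=9: ✓ (witness j=10)
Positions where it holds: {2, 7, 8, 9} → 4.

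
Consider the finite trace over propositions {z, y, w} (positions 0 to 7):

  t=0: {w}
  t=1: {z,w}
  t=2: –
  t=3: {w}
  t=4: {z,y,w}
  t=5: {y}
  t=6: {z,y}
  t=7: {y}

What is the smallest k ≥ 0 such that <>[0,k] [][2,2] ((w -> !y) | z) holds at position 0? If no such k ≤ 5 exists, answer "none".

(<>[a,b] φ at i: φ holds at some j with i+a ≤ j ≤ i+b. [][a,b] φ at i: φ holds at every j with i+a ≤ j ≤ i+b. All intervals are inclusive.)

Scan j = 0,1,… for [][2,2] ((w -> !y) | z):
  j=0: holds
First hit at j=0, so smallest k = 0-0 = 0.

0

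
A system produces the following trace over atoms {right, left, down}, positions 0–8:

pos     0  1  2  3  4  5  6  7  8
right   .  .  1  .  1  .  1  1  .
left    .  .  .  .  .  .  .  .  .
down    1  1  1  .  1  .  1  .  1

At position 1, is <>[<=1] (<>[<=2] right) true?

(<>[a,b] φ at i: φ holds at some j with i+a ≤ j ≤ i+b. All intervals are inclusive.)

Check <>[<=2] right at each j in [1,2]:
  j=1: holds (witness at 2)
  j=2: holds (witness at 2)
Found at j=1 → formula holds.

Holds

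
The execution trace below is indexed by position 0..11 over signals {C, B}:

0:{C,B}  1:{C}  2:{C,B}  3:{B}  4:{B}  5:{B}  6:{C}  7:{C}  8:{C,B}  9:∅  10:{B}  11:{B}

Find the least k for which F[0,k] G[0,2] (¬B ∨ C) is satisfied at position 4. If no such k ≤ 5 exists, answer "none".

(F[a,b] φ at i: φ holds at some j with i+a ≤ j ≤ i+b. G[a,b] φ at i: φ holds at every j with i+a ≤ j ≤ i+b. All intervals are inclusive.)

Scan j = 4,5,… for G[0,2] (¬B ∨ C):
  j=4: fails
  j=5: fails
  j=6: holds
First hit at j=6, so smallest k = 6-4 = 2.

2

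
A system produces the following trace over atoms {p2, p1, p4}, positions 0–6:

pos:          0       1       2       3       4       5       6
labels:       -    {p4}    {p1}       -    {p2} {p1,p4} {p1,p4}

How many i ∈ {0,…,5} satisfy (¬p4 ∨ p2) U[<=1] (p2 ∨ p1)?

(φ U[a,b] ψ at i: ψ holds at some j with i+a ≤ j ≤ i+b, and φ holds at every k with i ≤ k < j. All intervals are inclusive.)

Evaluate at each i in [0,5]:
  i=0: ✗ (no rhs in [0,1])
  i=1: ✗ (lhs fails at k=1 before rhs at j=2)
  i=2: ✓ (rhs at j=2)
  i=3: ✓ (rhs at j=4; lhs holds on [3,3])
  i=4: ✓ (rhs at j=4)
  i=5: ✓ (rhs at j=5)
Positions where it holds: {2, 3, 4, 5} → 4.

4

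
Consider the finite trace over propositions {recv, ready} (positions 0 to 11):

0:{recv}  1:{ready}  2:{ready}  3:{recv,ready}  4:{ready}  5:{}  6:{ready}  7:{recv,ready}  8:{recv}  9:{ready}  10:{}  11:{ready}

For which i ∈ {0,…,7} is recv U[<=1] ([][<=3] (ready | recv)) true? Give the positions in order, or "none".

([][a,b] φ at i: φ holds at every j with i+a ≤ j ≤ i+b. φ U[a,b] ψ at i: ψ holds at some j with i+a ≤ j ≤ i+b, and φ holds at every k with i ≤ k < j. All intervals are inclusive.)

0, 1, 6

Evaluate at each i in [0,7]:
  i=0: ✓ (rhs at j=0)
  i=1: ✓ (rhs at j=1)
  i=2: ✗ (no rhs in [2,3])
  i=3: ✗ (no rhs in [3,4])
  i=4: ✗ (no rhs in [4,5])
  i=5: ✗ (lhs fails at k=5 before rhs at j=6)
  i=6: ✓ (rhs at j=6)
  i=7: ✗ (no rhs in [7,8])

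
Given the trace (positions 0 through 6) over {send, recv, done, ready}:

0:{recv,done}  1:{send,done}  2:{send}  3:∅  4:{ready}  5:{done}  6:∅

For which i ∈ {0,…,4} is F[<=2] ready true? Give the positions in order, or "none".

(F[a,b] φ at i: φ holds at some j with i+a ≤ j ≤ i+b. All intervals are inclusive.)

Evaluate at each i in [0,4]:
  i=0: ✗ (none in [0,2])
  i=1: ✗ (none in [1,3])
  i=2: ✓ (witness j=4)
  i=3: ✓ (witness j=4)
  i=4: ✓ (witness j=4)

2, 3, 4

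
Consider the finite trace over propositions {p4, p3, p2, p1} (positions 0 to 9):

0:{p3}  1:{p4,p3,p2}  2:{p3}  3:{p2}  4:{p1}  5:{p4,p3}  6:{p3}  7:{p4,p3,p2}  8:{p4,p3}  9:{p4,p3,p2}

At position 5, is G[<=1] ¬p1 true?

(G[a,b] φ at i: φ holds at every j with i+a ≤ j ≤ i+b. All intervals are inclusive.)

Yes

Check ¬p1 at every j in [5,6]:
  j=5: true
  j=6: true
All positions satisfy it → formula holds.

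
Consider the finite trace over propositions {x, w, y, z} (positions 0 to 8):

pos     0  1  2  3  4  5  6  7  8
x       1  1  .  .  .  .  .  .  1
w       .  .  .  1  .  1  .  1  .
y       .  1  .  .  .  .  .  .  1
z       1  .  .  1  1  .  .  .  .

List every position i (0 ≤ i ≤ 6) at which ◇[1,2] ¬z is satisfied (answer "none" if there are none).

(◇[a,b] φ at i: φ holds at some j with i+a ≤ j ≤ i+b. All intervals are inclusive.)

0, 1, 3, 4, 5, 6

Evaluate at each i in [0,6]:
  i=0: ✓ (witness j=1)
  i=1: ✓ (witness j=2)
  i=2: ✗ (none in [3,4])
  i=3: ✓ (witness j=5)
  i=4: ✓ (witness j=5)
  i=5: ✓ (witness j=6)
  i=6: ✓ (witness j=7)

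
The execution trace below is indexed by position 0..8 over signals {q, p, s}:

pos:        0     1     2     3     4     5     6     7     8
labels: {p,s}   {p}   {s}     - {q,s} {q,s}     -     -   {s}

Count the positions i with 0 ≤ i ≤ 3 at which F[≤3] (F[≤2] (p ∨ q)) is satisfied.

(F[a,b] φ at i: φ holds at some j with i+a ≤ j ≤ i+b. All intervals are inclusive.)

4

Evaluate at each i in [0,3]:
  i=0: ✓ (witness j=0)
  i=1: ✓ (witness j=1)
  i=2: ✓ (witness j=2)
  i=3: ✓ (witness j=3)
Positions where it holds: {0, 1, 2, 3} → 4.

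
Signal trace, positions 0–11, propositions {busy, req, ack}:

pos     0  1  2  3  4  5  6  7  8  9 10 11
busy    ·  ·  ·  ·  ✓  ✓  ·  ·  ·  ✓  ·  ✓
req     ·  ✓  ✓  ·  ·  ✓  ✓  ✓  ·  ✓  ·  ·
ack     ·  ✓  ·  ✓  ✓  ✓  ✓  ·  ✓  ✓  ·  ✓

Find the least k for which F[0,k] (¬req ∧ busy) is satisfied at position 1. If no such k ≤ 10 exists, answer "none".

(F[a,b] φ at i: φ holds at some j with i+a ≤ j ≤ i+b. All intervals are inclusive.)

3

Scan j = 1,2,… for (¬req ∧ busy):
  j=1: fails
  j=2: fails
  j=3: fails
  j=4: holds
First hit at j=4, so smallest k = 4-1 = 3.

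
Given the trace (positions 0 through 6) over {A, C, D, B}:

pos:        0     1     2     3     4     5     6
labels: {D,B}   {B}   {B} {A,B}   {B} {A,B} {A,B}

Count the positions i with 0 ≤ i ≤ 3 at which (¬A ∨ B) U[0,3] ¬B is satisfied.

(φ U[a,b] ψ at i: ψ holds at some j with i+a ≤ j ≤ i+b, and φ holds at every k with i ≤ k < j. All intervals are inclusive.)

Evaluate at each i in [0,3]:
  i=0: ✗ (no rhs in [0,3])
  i=1: ✗ (no rhs in [1,4])
  i=2: ✗ (no rhs in [2,5])
  i=3: ✗ (no rhs in [3,6])
Positions where it holds: {} → 0.

0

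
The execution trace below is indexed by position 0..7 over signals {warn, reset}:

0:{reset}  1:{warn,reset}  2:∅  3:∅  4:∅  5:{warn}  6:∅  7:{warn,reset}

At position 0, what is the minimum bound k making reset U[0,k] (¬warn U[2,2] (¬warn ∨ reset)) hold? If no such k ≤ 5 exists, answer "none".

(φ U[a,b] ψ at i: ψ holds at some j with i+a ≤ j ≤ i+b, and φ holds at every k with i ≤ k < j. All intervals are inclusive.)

Need earliest j ≥ 0 with (¬warn U[2,2] (¬warn ∨ reset)), and reset at every k in [0,j-1].
  j=0: rhs fails.
  j=1: rhs fails.
  j=2: rhs holds; lhs holds on [0,1]. k = 2.

2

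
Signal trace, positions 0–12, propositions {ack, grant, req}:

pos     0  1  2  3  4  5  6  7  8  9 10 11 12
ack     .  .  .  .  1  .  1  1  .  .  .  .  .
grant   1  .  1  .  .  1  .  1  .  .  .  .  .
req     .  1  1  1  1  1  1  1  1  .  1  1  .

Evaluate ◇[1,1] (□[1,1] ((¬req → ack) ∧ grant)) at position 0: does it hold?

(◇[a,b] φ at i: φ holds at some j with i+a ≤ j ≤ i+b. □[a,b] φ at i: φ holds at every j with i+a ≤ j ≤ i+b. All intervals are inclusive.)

Holds

Check □[1,1] ((¬req → ack) ∧ grant) at each j in [1,1]:
  j=1: holds on [2,2]
Found at j=1 → formula holds.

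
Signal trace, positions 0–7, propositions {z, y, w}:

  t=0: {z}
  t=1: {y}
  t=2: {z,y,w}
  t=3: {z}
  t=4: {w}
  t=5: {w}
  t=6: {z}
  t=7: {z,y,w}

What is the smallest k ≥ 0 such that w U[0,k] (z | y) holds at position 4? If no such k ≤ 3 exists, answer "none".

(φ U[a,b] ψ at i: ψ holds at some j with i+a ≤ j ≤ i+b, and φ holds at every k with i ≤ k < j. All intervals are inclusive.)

Need earliest j ≥ 4 with (z | y), and w at every k in [4,j-1].
  j=4: rhs fails.
  j=5: rhs fails.
  j=6: rhs holds; lhs holds on [4,5]. k = 2.

2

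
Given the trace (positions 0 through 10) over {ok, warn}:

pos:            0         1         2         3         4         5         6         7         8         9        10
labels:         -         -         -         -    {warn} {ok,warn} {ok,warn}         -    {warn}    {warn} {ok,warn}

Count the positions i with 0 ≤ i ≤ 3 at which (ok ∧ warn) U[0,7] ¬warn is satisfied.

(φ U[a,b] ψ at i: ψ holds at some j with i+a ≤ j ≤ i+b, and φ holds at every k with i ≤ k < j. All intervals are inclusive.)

4

Evaluate at each i in [0,3]:
  i=0: ✓ (rhs at j=0)
  i=1: ✓ (rhs at j=1)
  i=2: ✓ (rhs at j=2)
  i=3: ✓ (rhs at j=3)
Positions where it holds: {0, 1, 2, 3} → 4.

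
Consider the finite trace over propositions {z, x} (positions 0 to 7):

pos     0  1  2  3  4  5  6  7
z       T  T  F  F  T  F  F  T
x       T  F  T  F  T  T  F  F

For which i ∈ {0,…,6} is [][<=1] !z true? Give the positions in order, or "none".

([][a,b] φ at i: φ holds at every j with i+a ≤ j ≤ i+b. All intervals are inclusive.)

Evaluate at each i in [0,6]:
  i=0: ✗ (fails at j=0)
  i=1: ✗ (fails at j=1)
  i=2: ✓ (all of [2,3])
  i=3: ✗ (fails at j=4)
  i=4: ✗ (fails at j=4)
  i=5: ✓ (all of [5,6])
  i=6: ✗ (fails at j=7)

2, 5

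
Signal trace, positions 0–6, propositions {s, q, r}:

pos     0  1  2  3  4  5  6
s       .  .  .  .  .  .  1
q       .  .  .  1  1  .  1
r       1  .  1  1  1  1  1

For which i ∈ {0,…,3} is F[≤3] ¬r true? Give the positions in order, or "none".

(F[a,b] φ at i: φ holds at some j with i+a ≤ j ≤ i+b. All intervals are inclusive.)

0, 1

Evaluate at each i in [0,3]:
  i=0: ✓ (witness j=1)
  i=1: ✓ (witness j=1)
  i=2: ✗ (none in [2,5])
  i=3: ✗ (none in [3,6])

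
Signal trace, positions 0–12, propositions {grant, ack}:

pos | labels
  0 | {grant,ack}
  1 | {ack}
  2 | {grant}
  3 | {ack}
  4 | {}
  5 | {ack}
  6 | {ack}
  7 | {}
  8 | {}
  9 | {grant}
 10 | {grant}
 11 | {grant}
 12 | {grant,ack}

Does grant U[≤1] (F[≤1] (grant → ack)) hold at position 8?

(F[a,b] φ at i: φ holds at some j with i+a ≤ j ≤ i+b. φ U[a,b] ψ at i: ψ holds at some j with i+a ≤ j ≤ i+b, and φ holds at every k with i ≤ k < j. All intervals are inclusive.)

True

Need some j in [8,9] with F[≤1] (grant → ack), and grant at every k in [8,j-1].
  j=8: F[≤1] (grant → ack) holds; no prefix to check → satisfied.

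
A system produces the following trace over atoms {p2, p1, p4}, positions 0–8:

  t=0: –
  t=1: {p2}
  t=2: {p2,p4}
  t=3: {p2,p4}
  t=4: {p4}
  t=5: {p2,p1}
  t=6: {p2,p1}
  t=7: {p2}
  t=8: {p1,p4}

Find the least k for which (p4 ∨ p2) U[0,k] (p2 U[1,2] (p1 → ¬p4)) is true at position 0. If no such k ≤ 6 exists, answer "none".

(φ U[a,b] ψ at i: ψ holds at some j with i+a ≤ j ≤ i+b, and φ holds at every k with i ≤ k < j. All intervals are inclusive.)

Need earliest j ≥ 0 with (p2 U[1,2] (p1 → ¬p4)), and (p4 ∨ p2) at every k in [0,j-1].
  j=0: rhs fails.
  j=1: rhs holds but lhs fails at k=0.
  j=2: rhs holds but lhs fails at k=0.
  j=3: rhs holds but lhs fails at k=0.
  j=4: rhs fails.
  j=5: rhs holds but lhs fails at k=0.
  j=6: rhs holds but lhs fails at k=0.
No witness within the range → none.

none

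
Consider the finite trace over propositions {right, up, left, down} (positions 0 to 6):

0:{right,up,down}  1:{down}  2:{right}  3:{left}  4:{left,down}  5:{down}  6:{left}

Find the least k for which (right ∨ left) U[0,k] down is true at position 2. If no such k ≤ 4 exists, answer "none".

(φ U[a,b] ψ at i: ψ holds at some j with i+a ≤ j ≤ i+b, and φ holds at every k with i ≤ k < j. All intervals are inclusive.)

2

Need earliest j ≥ 2 with down, and (right ∨ left) at every k in [2,j-1].
  j=2: rhs fails.
  j=3: rhs fails.
  j=4: rhs holds; lhs holds on [2,3]. k = 2.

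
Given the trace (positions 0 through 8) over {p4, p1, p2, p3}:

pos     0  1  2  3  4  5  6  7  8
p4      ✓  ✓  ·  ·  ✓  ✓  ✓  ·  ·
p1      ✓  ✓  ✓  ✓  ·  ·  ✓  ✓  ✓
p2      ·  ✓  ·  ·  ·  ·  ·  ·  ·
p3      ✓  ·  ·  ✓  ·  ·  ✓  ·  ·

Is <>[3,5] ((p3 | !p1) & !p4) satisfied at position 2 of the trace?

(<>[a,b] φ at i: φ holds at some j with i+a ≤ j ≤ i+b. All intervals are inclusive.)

No

Check ((p3 | !p1) & !p4) at each j in [5,7]:
  j=5: false
  j=6: false
  j=7: false
No position in the window satisfies it → formula fails.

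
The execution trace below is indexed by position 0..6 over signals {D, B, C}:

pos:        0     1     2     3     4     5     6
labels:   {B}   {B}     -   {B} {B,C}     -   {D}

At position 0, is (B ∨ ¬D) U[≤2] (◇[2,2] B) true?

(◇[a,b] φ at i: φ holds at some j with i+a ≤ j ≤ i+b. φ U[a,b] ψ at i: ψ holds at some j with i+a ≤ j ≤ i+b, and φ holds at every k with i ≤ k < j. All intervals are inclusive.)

Need some j in [0,2] with ◇[2,2] B, and (B ∨ ¬D) at every k in [0,j-1].
  j=0: ◇[2,2] B — fails (none in [2,2]).
  j=1: ◇[2,2] B holds; (B ∨ ¬D) holds at every k in [0,0] → satisfied.

Yes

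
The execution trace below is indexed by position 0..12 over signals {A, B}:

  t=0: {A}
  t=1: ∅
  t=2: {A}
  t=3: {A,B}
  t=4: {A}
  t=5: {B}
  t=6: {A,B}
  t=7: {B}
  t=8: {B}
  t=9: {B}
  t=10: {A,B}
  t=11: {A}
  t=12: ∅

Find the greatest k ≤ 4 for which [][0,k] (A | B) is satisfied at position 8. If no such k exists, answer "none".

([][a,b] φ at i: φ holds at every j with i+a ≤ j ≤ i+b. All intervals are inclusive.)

(A | B) must hold from j=8 onward; find where it first fails.
  j=8: holds
  j=9: holds
  j=10: holds
  j=11: holds
  j=12: fails
Holds on [8,11], so largest k = 3.

3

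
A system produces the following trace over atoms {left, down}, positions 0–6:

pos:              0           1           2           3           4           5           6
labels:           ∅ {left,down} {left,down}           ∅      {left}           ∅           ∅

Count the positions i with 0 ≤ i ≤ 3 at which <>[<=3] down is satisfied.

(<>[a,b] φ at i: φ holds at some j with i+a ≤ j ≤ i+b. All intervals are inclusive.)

Evaluate at each i in [0,3]:
  i=0: ✓ (witness j=1)
  i=1: ✓ (witness j=1)
  i=2: ✓ (witness j=2)
  i=3: ✗ (none in [3,6])
Positions where it holds: {0, 1, 2} → 3.

3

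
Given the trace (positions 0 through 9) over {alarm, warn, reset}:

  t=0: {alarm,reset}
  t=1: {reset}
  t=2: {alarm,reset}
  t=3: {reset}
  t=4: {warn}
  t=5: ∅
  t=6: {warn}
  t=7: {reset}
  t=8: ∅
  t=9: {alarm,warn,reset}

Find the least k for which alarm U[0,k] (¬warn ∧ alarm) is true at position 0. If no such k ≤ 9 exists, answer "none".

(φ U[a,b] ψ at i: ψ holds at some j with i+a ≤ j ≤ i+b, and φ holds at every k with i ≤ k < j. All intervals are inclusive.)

0

Need earliest j ≥ 0 with (¬warn ∧ alarm), and alarm at every k in [0,j-1].
  j=0: rhs holds (empty prefix). k = 0.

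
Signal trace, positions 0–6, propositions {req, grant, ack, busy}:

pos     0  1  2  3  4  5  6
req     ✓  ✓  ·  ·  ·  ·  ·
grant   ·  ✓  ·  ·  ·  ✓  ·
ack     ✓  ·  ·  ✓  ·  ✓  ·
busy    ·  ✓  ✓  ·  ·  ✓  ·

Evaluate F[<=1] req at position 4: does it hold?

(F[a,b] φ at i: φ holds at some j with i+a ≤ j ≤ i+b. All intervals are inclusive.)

Check req at each j in [4,5]:
  j=4: false
  j=5: false
No position in the window satisfies it → formula fails.

Does not hold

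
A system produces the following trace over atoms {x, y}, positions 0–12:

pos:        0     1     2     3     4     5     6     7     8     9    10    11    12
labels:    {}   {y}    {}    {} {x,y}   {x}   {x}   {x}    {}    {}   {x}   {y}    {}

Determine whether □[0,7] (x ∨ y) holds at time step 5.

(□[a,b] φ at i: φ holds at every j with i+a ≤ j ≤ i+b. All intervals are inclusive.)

Check (x ∨ y) at every j in [5,12]:
  j=5: true
  j=6: true
  j=7: true
  j=8: false
  j=9: false
  j=10: true
  j=11: true
  j=12: false
Fails at j=8 → formula fails.

Does not hold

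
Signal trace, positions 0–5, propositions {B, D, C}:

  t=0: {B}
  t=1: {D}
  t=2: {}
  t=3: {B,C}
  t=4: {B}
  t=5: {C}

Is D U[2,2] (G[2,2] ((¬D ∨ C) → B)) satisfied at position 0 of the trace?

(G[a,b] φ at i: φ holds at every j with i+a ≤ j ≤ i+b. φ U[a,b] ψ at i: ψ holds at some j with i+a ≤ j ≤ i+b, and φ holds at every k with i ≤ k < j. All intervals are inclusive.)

Does not hold

Need some j in [2,2] with G[2,2] ((¬D ∨ C) → B), and D at every k in [0,j-1].
  j=2: G[2,2] ((¬D ∨ C) → B) holds, but D fails at k=0 → not this j.
No j in the window works → until fails.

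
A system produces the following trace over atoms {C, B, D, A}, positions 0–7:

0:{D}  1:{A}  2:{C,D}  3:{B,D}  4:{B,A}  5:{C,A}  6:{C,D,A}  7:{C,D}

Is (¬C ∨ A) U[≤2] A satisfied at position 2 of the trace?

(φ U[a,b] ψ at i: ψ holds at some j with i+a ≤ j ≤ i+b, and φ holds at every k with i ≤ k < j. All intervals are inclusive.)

Does not hold

Need some j in [2,4] with A, and (¬C ∨ A) at every k in [2,j-1].
  j=2: A false.
  j=3: A false.
  j=4: A holds, but (¬C ∨ A) fails at k=2 → not this j.
No j in the window works → until fails.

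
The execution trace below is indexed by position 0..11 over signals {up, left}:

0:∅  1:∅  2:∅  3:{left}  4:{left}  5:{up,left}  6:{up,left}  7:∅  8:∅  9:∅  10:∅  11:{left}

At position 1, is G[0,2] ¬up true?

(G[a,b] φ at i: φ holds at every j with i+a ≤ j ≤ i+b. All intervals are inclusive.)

Check ¬up at every j in [1,3]:
  j=1: true
  j=2: true
  j=3: true
All positions satisfy it → formula holds.

True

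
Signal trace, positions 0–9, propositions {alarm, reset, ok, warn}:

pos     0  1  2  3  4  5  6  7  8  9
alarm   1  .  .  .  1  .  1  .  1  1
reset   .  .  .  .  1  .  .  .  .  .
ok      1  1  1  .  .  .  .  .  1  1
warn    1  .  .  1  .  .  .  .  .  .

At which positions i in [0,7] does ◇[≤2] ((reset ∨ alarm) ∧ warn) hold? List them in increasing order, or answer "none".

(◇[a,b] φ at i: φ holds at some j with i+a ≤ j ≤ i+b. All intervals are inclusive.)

0

Evaluate at each i in [0,7]:
  i=0: ✓ (witness j=0)
  i=1: ✗ (none in [1,3])
  i=2: ✗ (none in [2,4])
  i=3: ✗ (none in [3,5])
  i=4: ✗ (none in [4,6])
  i=5: ✗ (none in [5,7])
  i=6: ✗ (none in [6,8])
  i=7: ✗ (none in [7,9])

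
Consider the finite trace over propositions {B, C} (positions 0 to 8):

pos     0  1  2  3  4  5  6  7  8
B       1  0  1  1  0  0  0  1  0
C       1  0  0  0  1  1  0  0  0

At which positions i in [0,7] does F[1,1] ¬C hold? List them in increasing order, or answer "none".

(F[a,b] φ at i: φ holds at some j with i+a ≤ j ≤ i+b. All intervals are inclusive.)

0, 1, 2, 5, 6, 7

Evaluate at each i in [0,7]:
  i=0: ✓ (witness j=1)
  i=1: ✓ (witness j=2)
  i=2: ✓ (witness j=3)
  i=3: ✗ (none in [4,4])
  i=4: ✗ (none in [5,5])
  i=5: ✓ (witness j=6)
  i=6: ✓ (witness j=7)
  i=7: ✓ (witness j=8)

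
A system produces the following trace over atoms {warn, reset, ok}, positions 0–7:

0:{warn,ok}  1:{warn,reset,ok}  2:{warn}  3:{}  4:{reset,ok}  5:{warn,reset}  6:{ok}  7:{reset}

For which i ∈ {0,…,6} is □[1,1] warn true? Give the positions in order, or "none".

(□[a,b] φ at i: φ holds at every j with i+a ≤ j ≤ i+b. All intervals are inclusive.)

Evaluate at each i in [0,6]:
  i=0: ✓ (all of [1,1])
  i=1: ✓ (all of [2,2])
  i=2: ✗ (fails at j=3)
  i=3: ✗ (fails at j=4)
  i=4: ✓ (all of [5,5])
  i=5: ✗ (fails at j=6)
  i=6: ✗ (fails at j=7)

0, 1, 4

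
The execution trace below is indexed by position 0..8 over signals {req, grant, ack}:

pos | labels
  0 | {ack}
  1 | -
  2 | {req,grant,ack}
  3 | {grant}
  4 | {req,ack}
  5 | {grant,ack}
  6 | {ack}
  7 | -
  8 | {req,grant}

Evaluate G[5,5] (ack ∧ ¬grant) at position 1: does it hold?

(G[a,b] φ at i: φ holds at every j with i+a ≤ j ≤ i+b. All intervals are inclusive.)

True

Check (ack ∧ ¬grant) at every j in [6,6]:
  j=6: true
All positions satisfy it → formula holds.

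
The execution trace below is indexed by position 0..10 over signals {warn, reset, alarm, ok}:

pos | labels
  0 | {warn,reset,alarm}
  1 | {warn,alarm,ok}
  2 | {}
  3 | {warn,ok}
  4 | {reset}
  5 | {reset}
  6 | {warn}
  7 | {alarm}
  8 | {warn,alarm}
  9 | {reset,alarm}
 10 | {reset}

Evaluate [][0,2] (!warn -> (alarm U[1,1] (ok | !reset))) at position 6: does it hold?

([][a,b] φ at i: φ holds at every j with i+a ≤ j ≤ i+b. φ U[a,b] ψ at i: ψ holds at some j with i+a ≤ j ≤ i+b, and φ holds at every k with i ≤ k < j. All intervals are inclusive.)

Check (!warn -> (alarm U[1,1] (ok | !reset))) at every j in [6,8]:
  j=6: antecedent false → ✓
  j=7: antecedent true; consequent holds → ✓
  j=8: antecedent false → ✓
All positions satisfy it → formula holds.

True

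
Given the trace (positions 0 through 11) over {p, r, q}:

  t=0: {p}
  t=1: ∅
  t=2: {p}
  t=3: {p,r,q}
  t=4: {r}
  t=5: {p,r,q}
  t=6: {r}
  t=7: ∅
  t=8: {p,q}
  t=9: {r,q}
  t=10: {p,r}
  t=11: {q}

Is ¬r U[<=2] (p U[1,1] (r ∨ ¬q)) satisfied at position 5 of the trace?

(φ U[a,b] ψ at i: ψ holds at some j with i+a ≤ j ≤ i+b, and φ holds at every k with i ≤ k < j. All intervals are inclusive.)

Need some j in [5,7] with (p U[1,1] (r ∨ ¬q)), and ¬r at every k in [5,j-1].
  j=5: (p U[1,1] (r ∨ ¬q)) holds; no prefix to check → satisfied.

True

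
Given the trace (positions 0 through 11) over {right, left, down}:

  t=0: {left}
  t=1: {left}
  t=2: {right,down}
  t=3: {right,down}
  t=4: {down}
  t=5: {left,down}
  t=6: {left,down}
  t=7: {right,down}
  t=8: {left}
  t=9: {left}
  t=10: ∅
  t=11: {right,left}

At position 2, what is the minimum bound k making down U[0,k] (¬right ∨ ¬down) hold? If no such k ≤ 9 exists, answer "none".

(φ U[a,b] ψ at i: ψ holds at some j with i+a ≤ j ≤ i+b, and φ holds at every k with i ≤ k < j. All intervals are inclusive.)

Need earliest j ≥ 2 with (¬right ∨ ¬down), and down at every k in [2,j-1].
  j=2: rhs fails.
  j=3: rhs fails.
  j=4: rhs holds; lhs holds on [2,3]. k = 2.

2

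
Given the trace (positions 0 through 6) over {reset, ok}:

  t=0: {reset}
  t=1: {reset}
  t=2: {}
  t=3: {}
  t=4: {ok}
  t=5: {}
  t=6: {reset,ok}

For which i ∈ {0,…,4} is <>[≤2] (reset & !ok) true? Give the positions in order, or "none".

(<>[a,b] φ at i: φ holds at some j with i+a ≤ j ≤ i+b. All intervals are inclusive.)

0, 1

Evaluate at each i in [0,4]:
  i=0: ✓ (witness j=0)
  i=1: ✓ (witness j=1)
  i=2: ✗ (none in [2,4])
  i=3: ✗ (none in [3,5])
  i=4: ✗ (none in [4,6])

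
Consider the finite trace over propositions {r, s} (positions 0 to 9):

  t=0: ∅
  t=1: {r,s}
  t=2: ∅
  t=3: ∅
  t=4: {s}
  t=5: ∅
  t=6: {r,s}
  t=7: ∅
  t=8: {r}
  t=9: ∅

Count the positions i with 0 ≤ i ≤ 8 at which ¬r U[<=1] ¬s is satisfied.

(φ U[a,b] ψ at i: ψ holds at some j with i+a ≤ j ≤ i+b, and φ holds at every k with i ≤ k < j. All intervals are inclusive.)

7

Evaluate at each i in [0,8]:
  i=0: ✓ (rhs at j=0)
  i=1: ✗ (lhs fails at k=1 before rhs at j=2)
  i=2: ✓ (rhs at j=2)
  i=3: ✓ (rhs at j=3)
  i=4: ✓ (rhs at j=5; lhs holds on [4,4])
  i=5: ✓ (rhs at j=5)
  i=6: ✗ (lhs fails at k=6 before rhs at j=7)
  i=7: ✓ (rhs at j=7)
  i=8: ✓ (rhs at j=8)
Positions where it holds: {0, 2, 3, 4, 5, 7, 8} → 7.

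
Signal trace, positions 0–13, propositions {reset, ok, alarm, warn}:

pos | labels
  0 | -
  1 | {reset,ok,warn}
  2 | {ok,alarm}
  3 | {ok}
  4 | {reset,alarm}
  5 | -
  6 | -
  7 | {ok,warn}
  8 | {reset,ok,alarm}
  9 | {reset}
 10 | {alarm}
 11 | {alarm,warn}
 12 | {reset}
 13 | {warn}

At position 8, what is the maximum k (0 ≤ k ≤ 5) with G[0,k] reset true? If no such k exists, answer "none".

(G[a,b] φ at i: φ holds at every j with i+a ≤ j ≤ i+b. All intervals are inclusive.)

1

reset must hold from j=8 onward; find where it first fails.
  j=8: holds
  j=9: holds
  j=10: fails
Holds on [8,9], so largest k = 1.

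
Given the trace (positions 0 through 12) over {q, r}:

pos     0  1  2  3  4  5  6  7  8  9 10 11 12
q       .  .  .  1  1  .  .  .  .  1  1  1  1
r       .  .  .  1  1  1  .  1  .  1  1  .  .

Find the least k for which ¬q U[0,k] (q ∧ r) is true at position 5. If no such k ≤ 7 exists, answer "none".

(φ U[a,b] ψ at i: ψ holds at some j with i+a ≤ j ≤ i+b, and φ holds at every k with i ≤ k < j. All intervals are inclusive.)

Need earliest j ≥ 5 with (q ∧ r), and ¬q at every k in [5,j-1].
  j=5: rhs fails.
  j=6: rhs fails.
  j=7: rhs fails.
  j=8: rhs fails.
  j=9: rhs holds; lhs holds on [5,8]. k = 4.

4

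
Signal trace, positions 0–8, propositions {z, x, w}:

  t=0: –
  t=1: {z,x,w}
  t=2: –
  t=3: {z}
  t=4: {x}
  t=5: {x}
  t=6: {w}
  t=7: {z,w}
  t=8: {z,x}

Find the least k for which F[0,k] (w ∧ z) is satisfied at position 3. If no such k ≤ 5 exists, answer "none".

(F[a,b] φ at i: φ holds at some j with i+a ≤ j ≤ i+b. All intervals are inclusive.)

4

Scan j = 3,4,… for (w ∧ z):
  j=3: fails
  j=4: fails
  j=5: fails
  j=6: fails
  j=7: holds
First hit at j=7, so smallest k = 7-3 = 4.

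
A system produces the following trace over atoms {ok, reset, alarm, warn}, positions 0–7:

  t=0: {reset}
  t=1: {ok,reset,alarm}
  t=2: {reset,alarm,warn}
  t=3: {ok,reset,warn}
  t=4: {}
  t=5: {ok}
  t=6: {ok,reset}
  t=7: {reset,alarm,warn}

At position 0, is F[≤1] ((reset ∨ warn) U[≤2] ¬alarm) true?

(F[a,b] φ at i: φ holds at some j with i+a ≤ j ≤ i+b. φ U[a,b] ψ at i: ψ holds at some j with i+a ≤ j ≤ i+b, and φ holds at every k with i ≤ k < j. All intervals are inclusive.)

Check ((reset ∨ warn) U[≤2] ¬alarm) at each j in [0,1]:
  j=0: holds
  j=1: holds
Found at j=0 → formula holds.

True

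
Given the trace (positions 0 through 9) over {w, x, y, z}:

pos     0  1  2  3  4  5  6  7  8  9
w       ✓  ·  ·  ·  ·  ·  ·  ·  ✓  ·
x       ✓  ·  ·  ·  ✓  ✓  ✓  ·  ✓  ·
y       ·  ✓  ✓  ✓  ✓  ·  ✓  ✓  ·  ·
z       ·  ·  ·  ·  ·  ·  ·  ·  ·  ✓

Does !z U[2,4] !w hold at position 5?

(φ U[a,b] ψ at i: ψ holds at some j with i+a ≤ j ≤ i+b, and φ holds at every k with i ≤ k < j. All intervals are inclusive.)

Holds

Need some j in [7,9] with !w, and !z at every k in [5,j-1].
  j=7: !w holds; !z holds at every k in [5,6] → satisfied.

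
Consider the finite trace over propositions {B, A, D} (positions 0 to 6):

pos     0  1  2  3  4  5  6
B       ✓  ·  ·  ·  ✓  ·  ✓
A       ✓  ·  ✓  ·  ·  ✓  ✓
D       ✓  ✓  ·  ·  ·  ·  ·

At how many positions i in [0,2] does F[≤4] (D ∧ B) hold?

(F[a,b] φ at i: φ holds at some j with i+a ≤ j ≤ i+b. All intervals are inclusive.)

1

Evaluate at each i in [0,2]:
  i=0: ✓ (witness j=0)
  i=1: ✗ (none in [1,5])
  i=2: ✗ (none in [2,6])
Positions where it holds: {0} → 1.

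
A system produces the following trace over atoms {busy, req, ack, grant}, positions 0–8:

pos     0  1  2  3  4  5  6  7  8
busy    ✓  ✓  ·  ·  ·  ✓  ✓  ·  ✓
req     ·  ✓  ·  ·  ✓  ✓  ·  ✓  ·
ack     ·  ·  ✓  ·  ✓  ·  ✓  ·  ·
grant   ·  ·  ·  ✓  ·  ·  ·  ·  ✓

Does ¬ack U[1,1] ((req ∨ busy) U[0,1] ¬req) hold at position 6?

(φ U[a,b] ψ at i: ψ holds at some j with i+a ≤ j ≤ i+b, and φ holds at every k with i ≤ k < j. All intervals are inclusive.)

False

Need some j in [7,7] with ((req ∨ busy) U[0,1] ¬req), and ¬ack at every k in [6,j-1].
  j=7: ((req ∨ busy) U[0,1] ¬req) holds, but ¬ack fails at k=6 → not this j.
No j in the window works → until fails.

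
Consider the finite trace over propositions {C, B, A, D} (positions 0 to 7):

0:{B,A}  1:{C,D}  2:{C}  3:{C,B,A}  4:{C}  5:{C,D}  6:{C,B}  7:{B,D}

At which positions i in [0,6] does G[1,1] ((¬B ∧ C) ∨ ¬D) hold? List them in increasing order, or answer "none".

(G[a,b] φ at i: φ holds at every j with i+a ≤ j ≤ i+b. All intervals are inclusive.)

0, 1, 2, 3, 4, 5

Evaluate at each i in [0,6]:
  i=0: ✓ (all of [1,1])
  i=1: ✓ (all of [2,2])
  i=2: ✓ (all of [3,3])
  i=3: ✓ (all of [4,4])
  i=4: ✓ (all of [5,5])
  i=5: ✓ (all of [6,6])
  i=6: ✗ (fails at j=7)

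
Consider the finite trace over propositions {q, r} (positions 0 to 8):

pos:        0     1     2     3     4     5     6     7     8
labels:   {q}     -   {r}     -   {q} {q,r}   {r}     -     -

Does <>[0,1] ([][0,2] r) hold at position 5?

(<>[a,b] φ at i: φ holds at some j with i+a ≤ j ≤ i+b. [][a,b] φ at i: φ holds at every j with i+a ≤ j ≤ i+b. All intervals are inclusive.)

Check [][0,2] r at each j in [5,6]:
  j=5: fails at 7
  j=6: fails at 7
No position in the window satisfies it → formula fails.

No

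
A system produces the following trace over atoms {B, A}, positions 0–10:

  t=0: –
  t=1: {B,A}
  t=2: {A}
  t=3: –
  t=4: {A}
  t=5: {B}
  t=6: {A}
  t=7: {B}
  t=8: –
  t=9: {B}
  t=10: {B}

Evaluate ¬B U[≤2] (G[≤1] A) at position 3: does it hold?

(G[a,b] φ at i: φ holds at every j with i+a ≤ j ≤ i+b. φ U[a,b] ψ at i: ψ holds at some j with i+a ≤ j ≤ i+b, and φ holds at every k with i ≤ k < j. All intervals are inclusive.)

No

Need some j in [3,5] with G[≤1] A, and ¬B at every k in [3,j-1].
  j=3: G[≤1] A — fails at 3.
  j=4: G[≤1] A — fails at 5.
  j=5: G[≤1] A — fails at 5.
No j in the window works → until fails.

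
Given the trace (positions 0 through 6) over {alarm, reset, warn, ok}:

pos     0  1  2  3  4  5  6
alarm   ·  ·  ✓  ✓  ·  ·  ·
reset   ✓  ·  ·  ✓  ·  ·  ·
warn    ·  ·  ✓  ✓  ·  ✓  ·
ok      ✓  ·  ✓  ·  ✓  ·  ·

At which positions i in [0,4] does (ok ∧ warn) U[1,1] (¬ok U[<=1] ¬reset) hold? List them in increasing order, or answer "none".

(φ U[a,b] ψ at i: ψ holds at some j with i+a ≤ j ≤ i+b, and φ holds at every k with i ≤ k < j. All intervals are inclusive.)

Evaluate at each i in [0,4]:
  i=0: ✗ (lhs fails at k=0 before rhs at j=1)
  i=1: ✗ (lhs fails at k=1 before rhs at j=2)
  i=2: ✓ (rhs at j=3; lhs holds on [2,2])
  i=3: ✗ (lhs fails at k=3 before rhs at j=4)
  i=4: ✗ (lhs fails at k=4 before rhs at j=5)

2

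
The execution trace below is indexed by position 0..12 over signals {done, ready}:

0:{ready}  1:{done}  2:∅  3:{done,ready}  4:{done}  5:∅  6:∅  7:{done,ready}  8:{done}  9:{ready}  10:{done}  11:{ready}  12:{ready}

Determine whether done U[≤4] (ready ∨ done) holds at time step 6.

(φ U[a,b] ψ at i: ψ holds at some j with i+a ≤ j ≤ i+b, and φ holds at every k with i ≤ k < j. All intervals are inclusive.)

False

Need some j in [6,10] with (ready ∨ done), and done at every k in [6,j-1].
  j=6: (ready ∨ done) false.
  j=7: (ready ∨ done) holds, but done fails at k=6 → not this j.
  j=8: (ready ∨ done) holds, but done fails at k=6 → not this j.
  j=9: (ready ∨ done) holds, but done fails at k=6 → not this j.
  j=10: (ready ∨ done) holds, but done fails at k=6 → not this j.
No j in the window works → until fails.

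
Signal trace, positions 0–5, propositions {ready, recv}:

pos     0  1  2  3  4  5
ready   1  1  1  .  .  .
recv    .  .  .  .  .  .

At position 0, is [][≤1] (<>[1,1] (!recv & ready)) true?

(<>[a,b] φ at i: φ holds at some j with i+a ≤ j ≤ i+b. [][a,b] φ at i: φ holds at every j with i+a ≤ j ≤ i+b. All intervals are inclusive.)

Yes

Check <>[1,1] (!recv & ready) at every j in [0,1]:
  j=0: holds (witness at 1)
  j=1: holds (witness at 2)
All positions satisfy it → formula holds.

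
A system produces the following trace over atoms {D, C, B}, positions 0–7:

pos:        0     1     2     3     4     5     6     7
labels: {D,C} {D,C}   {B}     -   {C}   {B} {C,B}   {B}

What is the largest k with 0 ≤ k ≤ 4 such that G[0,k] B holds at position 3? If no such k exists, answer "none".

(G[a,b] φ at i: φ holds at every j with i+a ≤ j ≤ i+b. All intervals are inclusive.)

B must hold from j=3 onward; find where it first fails.
  j=3: fails → no k works.

none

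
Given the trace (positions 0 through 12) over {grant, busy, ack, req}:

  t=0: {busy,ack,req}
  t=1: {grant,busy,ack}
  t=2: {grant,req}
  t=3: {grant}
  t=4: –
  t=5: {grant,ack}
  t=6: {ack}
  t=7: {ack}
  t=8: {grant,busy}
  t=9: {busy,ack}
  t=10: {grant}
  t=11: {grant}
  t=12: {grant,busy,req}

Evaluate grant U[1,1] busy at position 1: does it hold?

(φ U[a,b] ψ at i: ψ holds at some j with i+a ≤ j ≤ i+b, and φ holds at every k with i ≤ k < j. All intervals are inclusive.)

Need some j in [2,2] with busy, and grant at every k in [1,j-1].
  j=2: busy false.
No j in the window works → until fails.

Does not hold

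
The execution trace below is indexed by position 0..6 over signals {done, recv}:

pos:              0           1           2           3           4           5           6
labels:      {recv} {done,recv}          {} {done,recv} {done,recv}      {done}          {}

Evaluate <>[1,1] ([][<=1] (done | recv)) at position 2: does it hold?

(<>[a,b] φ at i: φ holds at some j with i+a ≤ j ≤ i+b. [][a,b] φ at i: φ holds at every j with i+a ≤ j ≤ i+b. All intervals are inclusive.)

Holds

Check [][<=1] (done | recv) at each j in [3,3]:
  j=3: holds on [3,4]
Found at j=3 → formula holds.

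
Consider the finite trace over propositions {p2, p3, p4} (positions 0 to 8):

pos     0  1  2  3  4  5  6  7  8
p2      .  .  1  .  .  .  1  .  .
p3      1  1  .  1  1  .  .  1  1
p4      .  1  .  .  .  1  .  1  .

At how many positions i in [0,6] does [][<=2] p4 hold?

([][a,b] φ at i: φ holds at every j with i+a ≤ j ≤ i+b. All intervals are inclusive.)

Evaluate at each i in [0,6]:
  i=0: ✗ (fails at j=0)
  i=1: ✗ (fails at j=2)
  i=2: ✗ (fails at j=2)
  i=3: ✗ (fails at j=3)
  i=4: ✗ (fails at j=4)
  i=5: ✗ (fails at j=6)
  i=6: ✗ (fails at j=6)
Positions where it holds: {} → 0.

0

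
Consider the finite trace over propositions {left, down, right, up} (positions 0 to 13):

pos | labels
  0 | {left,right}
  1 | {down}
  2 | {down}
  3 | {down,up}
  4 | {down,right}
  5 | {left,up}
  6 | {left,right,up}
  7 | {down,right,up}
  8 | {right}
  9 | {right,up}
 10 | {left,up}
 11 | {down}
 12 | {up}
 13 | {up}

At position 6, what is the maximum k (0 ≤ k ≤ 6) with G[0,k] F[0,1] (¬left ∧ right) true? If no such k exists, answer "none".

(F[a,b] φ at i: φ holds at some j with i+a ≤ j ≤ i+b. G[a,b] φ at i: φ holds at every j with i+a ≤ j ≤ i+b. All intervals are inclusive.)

F[0,1] (¬left ∧ right) must hold from j=6 onward; find where it first fails.
  j=6: holds
  j=7: holds
  j=8: holds
  j=9: holds
  j=10: fails
Holds on [6,9], so largest k = 3.

3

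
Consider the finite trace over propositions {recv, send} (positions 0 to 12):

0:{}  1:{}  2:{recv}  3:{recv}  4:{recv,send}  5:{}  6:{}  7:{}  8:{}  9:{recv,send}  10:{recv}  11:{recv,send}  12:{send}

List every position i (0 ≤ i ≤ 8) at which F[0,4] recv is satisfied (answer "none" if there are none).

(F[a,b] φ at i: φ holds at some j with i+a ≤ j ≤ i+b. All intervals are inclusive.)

0, 1, 2, 3, 4, 5, 6, 7, 8

Evaluate at each i in [0,8]:
  i=0: ✓ (witness j=2)
  i=1: ✓ (witness j=2)
  i=2: ✓ (witness j=2)
  i=3: ✓ (witness j=3)
  i=4: ✓ (witness j=4)
  i=5: ✓ (witness j=9)
  i=6: ✓ (witness j=9)
  i=7: ✓ (witness j=9)
  i=8: ✓ (witness j=9)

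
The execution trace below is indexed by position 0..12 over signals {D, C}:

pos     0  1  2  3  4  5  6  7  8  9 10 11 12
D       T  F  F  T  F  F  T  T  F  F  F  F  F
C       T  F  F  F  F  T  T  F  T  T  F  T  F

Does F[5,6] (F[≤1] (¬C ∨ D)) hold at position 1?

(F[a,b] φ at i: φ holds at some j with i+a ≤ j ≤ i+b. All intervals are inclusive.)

Holds

Check F[≤1] (¬C ∨ D) at each j in [6,7]:
  j=6: holds (witness at 6)
  j=7: holds (witness at 7)
Found at j=6 → formula holds.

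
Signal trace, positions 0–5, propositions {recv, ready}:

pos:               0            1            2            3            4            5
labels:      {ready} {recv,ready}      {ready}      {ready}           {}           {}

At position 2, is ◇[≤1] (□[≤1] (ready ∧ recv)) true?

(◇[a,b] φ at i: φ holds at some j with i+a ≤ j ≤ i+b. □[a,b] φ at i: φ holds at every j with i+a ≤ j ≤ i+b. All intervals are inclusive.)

Check □[≤1] (ready ∧ recv) at each j in [2,3]:
  j=2: fails at 2
  j=3: fails at 3
No position in the window satisfies it → formula fails.

False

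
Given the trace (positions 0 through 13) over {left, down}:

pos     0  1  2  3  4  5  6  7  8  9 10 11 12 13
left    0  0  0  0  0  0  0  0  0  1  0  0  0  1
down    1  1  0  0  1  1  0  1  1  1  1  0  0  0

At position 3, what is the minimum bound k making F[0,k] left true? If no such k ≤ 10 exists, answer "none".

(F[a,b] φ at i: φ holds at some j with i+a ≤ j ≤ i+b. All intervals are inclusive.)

6

Scan j = 3,4,… for left:
  j=3: fails
  j=4: fails
  j=5: fails
  j=6: fails
  j=7: fails
  j=8: fails
  j=9: holds
First hit at j=9, so smallest k = 9-3 = 6.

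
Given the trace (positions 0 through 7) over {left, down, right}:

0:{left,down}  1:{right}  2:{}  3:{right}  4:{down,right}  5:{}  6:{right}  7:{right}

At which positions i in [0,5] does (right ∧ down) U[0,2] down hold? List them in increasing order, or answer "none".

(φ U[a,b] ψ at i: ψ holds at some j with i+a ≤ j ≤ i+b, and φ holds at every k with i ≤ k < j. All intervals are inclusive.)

Evaluate at each i in [0,5]:
  i=0: ✓ (rhs at j=0)
  i=1: ✗ (no rhs in [1,3])
  i=2: ✗ (lhs fails at k=2 before rhs at j=4)
  i=3: ✗ (lhs fails at k=3 before rhs at j=4)
  i=4: ✓ (rhs at j=4)
  i=5: ✗ (no rhs in [5,7])

0, 4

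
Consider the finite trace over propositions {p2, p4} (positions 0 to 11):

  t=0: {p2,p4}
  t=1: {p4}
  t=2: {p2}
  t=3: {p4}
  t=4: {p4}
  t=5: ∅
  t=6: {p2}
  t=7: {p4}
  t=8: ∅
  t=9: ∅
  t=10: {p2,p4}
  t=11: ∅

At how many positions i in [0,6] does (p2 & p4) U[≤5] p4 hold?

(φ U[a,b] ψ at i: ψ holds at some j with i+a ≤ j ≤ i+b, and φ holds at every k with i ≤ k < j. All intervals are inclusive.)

4

Evaluate at each i in [0,6]:
  i=0: ✓ (rhs at j=0)
  i=1: ✓ (rhs at j=1)
  i=2: ✗ (lhs fails at k=2 before rhs at j=3)
  i=3: ✓ (rhs at j=3)
  i=4: ✓ (rhs at j=4)
  i=5: ✗ (lhs fails at k=5 before rhs at j=7)
  i=6: ✗ (lhs fails at k=6 before rhs at j=7)
Positions where it holds: {0, 1, 3, 4} → 4.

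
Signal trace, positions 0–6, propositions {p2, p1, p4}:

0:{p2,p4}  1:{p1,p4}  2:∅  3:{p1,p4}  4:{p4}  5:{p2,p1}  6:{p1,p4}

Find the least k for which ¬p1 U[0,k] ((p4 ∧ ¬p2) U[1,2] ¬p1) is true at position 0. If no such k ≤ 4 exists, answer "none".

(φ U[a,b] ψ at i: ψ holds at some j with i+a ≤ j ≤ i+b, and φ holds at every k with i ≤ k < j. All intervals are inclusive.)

1

Need earliest j ≥ 0 with ((p4 ∧ ¬p2) U[1,2] ¬p1), and ¬p1 at every k in [0,j-1].
  j=0: rhs fails.
  j=1: rhs holds; lhs holds on [0,0]. k = 1.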